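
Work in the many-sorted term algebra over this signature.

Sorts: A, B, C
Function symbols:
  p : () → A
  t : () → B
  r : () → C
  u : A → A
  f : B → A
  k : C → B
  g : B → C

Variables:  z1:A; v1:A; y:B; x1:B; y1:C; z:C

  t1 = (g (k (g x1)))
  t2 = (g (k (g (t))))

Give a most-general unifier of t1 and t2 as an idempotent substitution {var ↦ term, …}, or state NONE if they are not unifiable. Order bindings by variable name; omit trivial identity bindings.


{x1 ↦ (t)}


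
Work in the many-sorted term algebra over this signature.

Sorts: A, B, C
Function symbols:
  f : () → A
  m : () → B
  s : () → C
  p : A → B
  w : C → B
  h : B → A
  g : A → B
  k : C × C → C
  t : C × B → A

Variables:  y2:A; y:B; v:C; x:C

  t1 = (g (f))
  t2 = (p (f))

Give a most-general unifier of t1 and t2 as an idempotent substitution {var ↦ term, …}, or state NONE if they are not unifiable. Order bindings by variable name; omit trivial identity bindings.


NONE (not unifiable)

head clash or occurs-check failure — not unifiable


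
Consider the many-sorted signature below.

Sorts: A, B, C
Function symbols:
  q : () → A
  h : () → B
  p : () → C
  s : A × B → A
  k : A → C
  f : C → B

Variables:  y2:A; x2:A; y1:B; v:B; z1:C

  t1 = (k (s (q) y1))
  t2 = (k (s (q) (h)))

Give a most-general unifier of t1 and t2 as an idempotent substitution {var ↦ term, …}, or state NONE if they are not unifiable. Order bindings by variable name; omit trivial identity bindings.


{y1 ↦ (h)}


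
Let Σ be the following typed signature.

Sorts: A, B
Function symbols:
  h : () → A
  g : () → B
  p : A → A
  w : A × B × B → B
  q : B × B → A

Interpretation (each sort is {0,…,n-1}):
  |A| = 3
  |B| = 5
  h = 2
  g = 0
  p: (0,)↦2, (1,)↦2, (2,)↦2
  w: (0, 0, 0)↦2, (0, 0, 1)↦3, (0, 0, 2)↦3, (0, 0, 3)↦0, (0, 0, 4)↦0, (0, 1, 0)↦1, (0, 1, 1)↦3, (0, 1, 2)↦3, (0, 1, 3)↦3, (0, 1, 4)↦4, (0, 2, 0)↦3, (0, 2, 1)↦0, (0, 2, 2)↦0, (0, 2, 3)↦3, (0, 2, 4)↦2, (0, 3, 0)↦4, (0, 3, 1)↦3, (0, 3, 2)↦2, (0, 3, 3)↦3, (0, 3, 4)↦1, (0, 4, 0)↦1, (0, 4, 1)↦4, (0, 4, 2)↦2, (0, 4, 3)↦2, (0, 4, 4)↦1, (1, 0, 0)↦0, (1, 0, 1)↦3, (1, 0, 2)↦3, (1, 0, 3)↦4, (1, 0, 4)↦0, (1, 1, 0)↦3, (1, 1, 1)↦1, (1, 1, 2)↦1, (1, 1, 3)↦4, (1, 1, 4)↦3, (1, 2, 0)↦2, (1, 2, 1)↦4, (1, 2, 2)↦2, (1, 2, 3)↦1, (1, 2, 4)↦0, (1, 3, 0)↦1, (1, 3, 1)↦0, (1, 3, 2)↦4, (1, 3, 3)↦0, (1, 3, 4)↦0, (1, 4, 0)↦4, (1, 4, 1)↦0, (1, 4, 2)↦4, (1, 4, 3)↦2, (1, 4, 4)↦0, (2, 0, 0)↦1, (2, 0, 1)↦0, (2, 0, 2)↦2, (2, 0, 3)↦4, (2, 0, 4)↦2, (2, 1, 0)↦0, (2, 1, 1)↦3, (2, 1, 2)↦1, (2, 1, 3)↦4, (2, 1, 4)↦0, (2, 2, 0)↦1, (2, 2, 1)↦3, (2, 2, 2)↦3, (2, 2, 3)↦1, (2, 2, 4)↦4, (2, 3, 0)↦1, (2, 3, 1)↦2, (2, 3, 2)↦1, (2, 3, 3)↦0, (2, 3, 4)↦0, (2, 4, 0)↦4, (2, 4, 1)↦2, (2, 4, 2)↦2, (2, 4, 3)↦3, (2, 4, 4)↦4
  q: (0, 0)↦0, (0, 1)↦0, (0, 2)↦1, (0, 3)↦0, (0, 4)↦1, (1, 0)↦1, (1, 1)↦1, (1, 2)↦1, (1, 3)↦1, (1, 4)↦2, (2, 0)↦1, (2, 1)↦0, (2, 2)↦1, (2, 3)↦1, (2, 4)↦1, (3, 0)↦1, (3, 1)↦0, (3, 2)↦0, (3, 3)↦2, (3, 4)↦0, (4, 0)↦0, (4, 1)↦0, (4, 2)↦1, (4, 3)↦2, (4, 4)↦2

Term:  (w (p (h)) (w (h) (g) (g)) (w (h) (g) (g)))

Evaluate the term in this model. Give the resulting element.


value = 3

  h = 2
  (p (h)) = p(2,) = 2
  h = 2
  g = 0
  g = 0
  (w (h) (g) (g)) = w(2, 0, 0) = 1
  h = 2
  g = 0
  g = 0
  (w (h) (g) (g)) = w(2, 0, 0) = 1
  (w (p (h)) (w (h) (g) (g)) (w (h) (g) (g))) = w(2, 1, 1) = 3


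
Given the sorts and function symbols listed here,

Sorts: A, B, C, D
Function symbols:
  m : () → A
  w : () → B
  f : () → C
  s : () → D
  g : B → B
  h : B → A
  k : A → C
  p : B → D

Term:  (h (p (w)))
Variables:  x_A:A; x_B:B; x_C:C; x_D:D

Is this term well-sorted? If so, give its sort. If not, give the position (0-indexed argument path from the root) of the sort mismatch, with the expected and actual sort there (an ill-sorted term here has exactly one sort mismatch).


ill-sorted at position [0]: expected B, got D

    (w) : B
  (p (w)) : D
(h (p (w))) : ✗ arg 0 at [0] has sort D, expected B


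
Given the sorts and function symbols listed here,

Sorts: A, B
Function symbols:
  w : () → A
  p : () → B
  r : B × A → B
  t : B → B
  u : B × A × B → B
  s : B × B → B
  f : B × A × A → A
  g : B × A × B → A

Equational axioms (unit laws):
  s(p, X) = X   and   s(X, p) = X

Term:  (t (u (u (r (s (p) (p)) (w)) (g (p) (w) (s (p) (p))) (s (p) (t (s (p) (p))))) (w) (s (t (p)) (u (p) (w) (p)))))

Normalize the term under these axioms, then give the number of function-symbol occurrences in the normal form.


1. (t (u (u (r (s (p) (p)) (w)) (g (p) (w) (s (p) (p))) (s (p) (t (s (p) (p))))) (w) (s (t (p)) (u (p) (w) (p)))))  →  (t (u (u (r (p) (w)) (g (p) (w) (s (p) (p))) (s (p) (t (s (p) (p))))) (w) (s (t (p)) (u (p) (w) (p)))))
2. (t (u (u (r (p) (w)) (g (p) (w) (s (p) (p))) (s (p) (t (s (p) (p))))) (w) (s (t (p)) (u (p) (w) (p)))))  →  (t (u (u (r (p) (w)) (g (p) (w) (p)) (s (p) (t (s (p) (p))))) (w) (s (t (p)) (u (p) (w) (p)))))
3. (t (u (u (r (p) (w)) (g (p) (w) (p)) (s (p) (t (s (p) (p))))) (w) (s (t (p)) (u (p) (w) (p)))))  →  (t (u (u (r (p) (w)) (g (p) (w) (p)) (t (s (p) (p)))) (w) (s (t (p)) (u (p) (w) (p)))))
4. (t (u (u (r (p) (w)) (g (p) (w) (p)) (t (s (p) (p)))) (w) (s (t (p)) (u (p) (w) (p)))))  →  (t (u (u (r (p) (w)) (g (p) (w) (p)) (t (p))) (w) (s (t (p)) (u (p) (w) (p)))))
normal form: (t (u (u (r (p) (w)) (g (p) (w) (p)) (t (p))) (w) (s (t (p)) (u (p) (w) (p)))))

size = 20


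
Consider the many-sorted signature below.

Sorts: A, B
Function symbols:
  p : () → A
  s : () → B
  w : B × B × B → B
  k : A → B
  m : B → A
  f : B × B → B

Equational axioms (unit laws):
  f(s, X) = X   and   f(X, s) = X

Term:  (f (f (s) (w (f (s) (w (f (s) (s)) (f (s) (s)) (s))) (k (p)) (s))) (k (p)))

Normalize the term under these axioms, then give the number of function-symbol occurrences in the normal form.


size = 11

1. (f (f (s) (w (f (s) (w (f (s) (s)) (f (s) (s)) (s))) (k (p)) (s))) (k (p)))  →  (f (w (f (s) (w (f (s) (s)) (f (s) (s)) (s))) (k (p)) (s)) (k (p)))
2. (f (w (f (s) (w (f (s) (s)) (f (s) (s)) (s))) (k (p)) (s)) (k (p)))  →  (f (w (w (f (s) (s)) (f (s) (s)) (s)) (k (p)) (s)) (k (p)))
3. (f (w (w (f (s) (s)) (f (s) (s)) (s)) (k (p)) (s)) (k (p)))  →  (f (w (w (s) (f (s) (s)) (s)) (k (p)) (s)) (k (p)))
4. (f (w (w (s) (f (s) (s)) (s)) (k (p)) (s)) (k (p)))  →  (f (w (w (s) (s) (s)) (k (p)) (s)) (k (p)))
normal form: (f (w (w (s) (s) (s)) (k (p)) (s)) (k (p)))


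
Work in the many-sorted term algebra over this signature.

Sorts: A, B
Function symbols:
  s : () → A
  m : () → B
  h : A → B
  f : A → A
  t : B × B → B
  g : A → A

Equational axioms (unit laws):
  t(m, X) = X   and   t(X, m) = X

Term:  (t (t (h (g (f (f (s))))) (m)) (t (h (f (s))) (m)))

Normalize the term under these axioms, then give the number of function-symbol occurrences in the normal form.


size = 9

1. (t (t (h (g (f (f (s))))) (m)) (t (h (f (s))) (m)))  →  (t (h (g (f (f (s))))) (t (h (f (s))) (m)))
2. (t (h (g (f (f (s))))) (t (h (f (s))) (m)))  →  (t (h (g (f (f (s))))) (h (f (s))))
normal form: (t (h (g (f (f (s))))) (h (f (s))))


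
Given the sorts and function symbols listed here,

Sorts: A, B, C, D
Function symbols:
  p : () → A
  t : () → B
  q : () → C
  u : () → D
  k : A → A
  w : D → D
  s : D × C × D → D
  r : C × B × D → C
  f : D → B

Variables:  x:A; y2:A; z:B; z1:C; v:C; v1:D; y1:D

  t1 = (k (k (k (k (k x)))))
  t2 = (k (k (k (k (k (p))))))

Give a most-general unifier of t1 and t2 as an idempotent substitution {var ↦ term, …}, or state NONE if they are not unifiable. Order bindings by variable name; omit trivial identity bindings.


{x ↦ (p)}


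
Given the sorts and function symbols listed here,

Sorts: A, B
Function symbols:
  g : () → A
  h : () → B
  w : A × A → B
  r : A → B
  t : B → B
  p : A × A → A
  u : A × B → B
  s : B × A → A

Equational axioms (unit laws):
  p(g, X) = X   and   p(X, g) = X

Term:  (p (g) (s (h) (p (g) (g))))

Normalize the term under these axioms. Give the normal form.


1. (p (g) (s (h) (p (g) (g))))  →  (s (h) (p (g) (g)))
2. (s (h) (p (g) (g)))  →  (s (h) (g))

normal form = (s (h) (g))


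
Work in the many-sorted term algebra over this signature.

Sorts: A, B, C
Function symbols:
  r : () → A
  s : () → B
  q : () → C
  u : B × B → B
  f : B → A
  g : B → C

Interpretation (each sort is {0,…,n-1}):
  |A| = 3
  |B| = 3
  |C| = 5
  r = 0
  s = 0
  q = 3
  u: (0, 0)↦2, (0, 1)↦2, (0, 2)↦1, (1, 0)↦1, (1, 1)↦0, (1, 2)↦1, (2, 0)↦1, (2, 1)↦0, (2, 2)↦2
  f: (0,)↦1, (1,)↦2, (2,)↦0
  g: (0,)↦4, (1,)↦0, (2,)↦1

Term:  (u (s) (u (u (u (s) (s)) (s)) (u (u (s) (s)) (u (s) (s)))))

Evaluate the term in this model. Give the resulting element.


value = 2

  s = 0
  s = 0
  s = 0
  (u (s) (s)) = u(0, 0) = 2
  s = 0
  (u (u (s) (s)) (s)) = u(2, 0) = 1
  s = 0
  s = 0
  (u (s) (s)) = u(0, 0) = 2
  s = 0
  s = 0
  (u (s) (s)) = u(0, 0) = 2
  (u (u (s) (s)) (u (s) (s))) = u(2, 2) = 2
  (u (u (u (s) (s)) (s)) (u (u (s) (s)) (u (s) (s)))) = u(1, 2) = 1
  (u (s) (u (u (u (s) (s)) (s)) (u (u (s) (s)) (u (s) (s))))) = u(0, 1) = 2


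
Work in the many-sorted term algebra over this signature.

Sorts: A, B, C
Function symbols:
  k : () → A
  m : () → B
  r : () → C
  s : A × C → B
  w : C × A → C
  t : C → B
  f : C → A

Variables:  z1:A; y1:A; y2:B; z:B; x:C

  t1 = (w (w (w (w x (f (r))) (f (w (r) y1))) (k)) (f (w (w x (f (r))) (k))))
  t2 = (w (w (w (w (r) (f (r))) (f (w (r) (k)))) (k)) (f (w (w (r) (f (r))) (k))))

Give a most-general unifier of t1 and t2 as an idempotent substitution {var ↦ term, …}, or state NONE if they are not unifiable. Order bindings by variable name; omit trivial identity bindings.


{x ↦ (r), y1 ↦ (k)}


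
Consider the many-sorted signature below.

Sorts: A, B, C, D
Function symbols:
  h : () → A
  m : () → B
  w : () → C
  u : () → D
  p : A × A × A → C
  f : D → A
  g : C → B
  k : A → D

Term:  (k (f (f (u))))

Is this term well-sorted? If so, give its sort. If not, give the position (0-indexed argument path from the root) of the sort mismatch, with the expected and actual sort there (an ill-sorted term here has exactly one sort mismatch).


      (u) : D
    (f (u)) : A
  (f (f (u))) : ✗ arg 0 at [0, 0] has sort A, expected D

ill-sorted at position [0, 0]: expected D, got A


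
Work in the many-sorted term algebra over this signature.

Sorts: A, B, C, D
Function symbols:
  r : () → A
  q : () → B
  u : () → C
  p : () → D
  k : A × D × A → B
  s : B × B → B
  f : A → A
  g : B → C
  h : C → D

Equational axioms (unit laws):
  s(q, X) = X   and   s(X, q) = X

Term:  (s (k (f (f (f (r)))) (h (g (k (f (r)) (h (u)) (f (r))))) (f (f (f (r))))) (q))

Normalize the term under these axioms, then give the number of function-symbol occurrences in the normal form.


1. (s (k (f (f (f (r)))) (h (g (k (f (r)) (h (u)) (f (r))))) (f (f (f (r))))) (q))  →  (k (f (f (f (r)))) (h (g (k (f (r)) (h (u)) (f (r))))) (f (f (f (r)))))
normal form: (k (f (f (f (r)))) (h (g (k (f (r)) (h (u)) (f (r))))) (f (f (f (r)))))

size = 18


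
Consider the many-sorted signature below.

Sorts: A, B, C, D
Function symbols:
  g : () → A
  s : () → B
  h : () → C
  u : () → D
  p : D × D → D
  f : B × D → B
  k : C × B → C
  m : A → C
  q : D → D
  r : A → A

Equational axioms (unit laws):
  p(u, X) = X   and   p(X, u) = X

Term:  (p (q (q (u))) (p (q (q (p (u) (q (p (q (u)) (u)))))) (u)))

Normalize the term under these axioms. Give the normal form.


1. (p (q (q (u))) (p (q (q (p (u) (q (p (q (u)) (u)))))) (u)))  →  (p (q (q (u))) (q (q (p (u) (q (p (q (u)) (u)))))))
2. (p (q (q (u))) (q (q (p (u) (q (p (q (u)) (u)))))))  →  (p (q (q (u))) (q (q (q (p (q (u)) (u))))))
3. (p (q (q (u))) (q (q (q (p (q (u)) (u))))))  →  (p (q (q (u))) (q (q (q (q (u))))))

normal form = (p (q (q (u))) (q (q (q (q (u))))))


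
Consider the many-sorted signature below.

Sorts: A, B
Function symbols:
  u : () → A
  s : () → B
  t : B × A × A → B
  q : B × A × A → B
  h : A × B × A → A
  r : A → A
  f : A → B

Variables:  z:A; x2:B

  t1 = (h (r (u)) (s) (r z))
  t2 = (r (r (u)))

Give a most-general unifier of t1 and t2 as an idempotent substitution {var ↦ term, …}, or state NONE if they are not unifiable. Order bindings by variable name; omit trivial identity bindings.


NONE (not unifiable)

head clash or occurs-check failure — not unifiable


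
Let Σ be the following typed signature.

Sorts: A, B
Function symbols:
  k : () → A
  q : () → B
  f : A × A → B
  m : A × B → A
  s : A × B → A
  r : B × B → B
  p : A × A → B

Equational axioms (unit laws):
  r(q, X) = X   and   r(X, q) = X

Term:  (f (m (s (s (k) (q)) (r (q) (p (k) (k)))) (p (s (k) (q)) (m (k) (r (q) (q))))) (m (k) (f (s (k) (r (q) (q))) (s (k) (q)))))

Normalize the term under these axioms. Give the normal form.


normal form = (f (m (s (s (k) (q)) (p (k) (k))) (p (s (k) (q)) (m (k) (q)))) (m (k) (f (s (k) (q)) (s (k) (q)))))

1. (f (m (s (s (k) (q)) (r (q) (p (k) (k)))) (p (s (k) (q)) (m (k) (r (q) (q))))) (m (k) (f (s (k) (r (q) (q))) (s (k) (q)))))  →  (f (m (s (s (k) (q)) (p (k) (k))) (p (s (k) (q)) (m (k) (r (q) (q))))) (m (k) (f (s (k) (r (q) (q))) (s (k) (q)))))
2. (f (m (s (s (k) (q)) (p (k) (k))) (p (s (k) (q)) (m (k) (r (q) (q))))) (m (k) (f (s (k) (r (q) (q))) (s (k) (q)))))  →  (f (m (s (s (k) (q)) (p (k) (k))) (p (s (k) (q)) (m (k) (q)))) (m (k) (f (s (k) (r (q) (q))) (s (k) (q)))))
3. (f (m (s (s (k) (q)) (p (k) (k))) (p (s (k) (q)) (m (k) (q)))) (m (k) (f (s (k) (r (q) (q))) (s (k) (q)))))  →  (f (m (s (s (k) (q)) (p (k) (k))) (p (s (k) (q)) (m (k) (q)))) (m (k) (f (s (k) (q)) (s (k) (q)))))


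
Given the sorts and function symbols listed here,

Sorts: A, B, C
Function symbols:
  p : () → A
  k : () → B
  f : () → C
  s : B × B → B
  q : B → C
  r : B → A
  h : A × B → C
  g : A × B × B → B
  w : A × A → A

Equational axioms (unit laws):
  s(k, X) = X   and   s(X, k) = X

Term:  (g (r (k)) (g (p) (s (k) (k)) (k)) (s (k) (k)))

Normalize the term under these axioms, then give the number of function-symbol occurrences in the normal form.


size = 8

1. (g (r (k)) (g (p) (s (k) (k)) (k)) (s (k) (k)))  →  (g (r (k)) (g (p) (k) (k)) (s (k) (k)))
2. (g (r (k)) (g (p) (k) (k)) (s (k) (k)))  →  (g (r (k)) (g (p) (k) (k)) (k))
normal form: (g (r (k)) (g (p) (k) (k)) (k))


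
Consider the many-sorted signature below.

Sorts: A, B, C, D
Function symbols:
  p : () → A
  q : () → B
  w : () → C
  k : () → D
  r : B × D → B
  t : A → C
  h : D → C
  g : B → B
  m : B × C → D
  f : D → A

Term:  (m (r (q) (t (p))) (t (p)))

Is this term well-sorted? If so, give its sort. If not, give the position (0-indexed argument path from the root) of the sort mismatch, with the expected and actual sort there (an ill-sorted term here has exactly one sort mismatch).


ill-sorted at position [0, 1]: expected D, got C

    (q) : B
      (p) : A
    (t (p)) : C
  (r (q) (t (p))) : ✗ arg 1 at [0, 1] has sort C, expected D
    (p) : A
  (t (p)) : C


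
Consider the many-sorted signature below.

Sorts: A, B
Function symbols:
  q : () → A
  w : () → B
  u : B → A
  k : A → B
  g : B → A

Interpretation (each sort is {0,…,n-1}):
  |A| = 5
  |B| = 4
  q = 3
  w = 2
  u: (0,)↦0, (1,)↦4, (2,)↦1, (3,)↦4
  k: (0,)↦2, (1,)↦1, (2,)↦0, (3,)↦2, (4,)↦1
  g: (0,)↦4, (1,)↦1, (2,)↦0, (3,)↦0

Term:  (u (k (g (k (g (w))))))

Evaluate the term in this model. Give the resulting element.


value = 1

  w = 2
  (g (w)) = g(2,) = 0
  (k (g (w))) = k(0,) = 2
  (g (k (g (w)))) = g(2,) = 0
  (k (g (k (g (w))))) = k(0,) = 2
  (u (k (g (k (g (w)))))) = u(2,) = 1


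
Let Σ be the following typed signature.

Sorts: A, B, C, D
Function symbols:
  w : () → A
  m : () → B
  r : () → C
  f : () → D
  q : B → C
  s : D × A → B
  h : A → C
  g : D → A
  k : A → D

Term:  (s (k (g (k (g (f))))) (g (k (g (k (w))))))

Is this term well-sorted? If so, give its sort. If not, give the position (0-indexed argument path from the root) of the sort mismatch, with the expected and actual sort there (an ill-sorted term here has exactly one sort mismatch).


          (f) : D
        (g (f)) : A
      (k (g (f))) : D
    (g (k (g (f)))) : A
  (k (g (k (g (f))))) : D
          (w) : A
        (k (w)) : D
      (g (k (w))) : A
    (k (g (k (w)))) : D
  (g (k (g (k (w))))) : A
(s (k (g (k (g (f))))) (g (k (g (k (w)))))) : B

well-sorted; sort = B


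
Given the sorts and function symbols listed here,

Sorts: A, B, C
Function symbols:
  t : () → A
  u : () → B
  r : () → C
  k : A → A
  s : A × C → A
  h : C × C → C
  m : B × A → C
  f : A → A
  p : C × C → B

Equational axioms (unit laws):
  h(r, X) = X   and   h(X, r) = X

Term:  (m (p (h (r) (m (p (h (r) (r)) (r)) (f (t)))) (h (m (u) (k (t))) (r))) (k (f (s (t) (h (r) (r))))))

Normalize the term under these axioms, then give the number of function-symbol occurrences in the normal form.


1. (m (p (h (r) (m (p (h (r) (r)) (r)) (f (t)))) (h (m (u) (k (t))) (r))) (k (f (s (t) (h (r) (r))))))  →  (m (p (m (p (h (r) (r)) (r)) (f (t))) (h (m (u) (k (t))) (r))) (k (f (s (t) (h (r) (r))))))
2. (m (p (m (p (h (r) (r)) (r)) (f (t))) (h (m (u) (k (t))) (r))) (k (f (s (t) (h (r) (r))))))  →  (m (p (m (p (r) (r)) (f (t))) (h (m (u) (k (t))) (r))) (k (f (s (t) (h (r) (r))))))
3. (m (p (m (p (r) (r)) (f (t))) (h (m (u) (k (t))) (r))) (k (f (s (t) (h (r) (r))))))  →  (m (p (m (p (r) (r)) (f (t))) (m (u) (k (t)))) (k (f (s (t) (h (r) (r))))))
4. (m (p (m (p (r) (r)) (f (t))) (m (u) (k (t)))) (k (f (s (t) (h (r) (r))))))  →  (m (p (m (p (r) (r)) (f (t))) (m (u) (k (t)))) (k (f (s (t) (r)))))
normal form: (m (p (m (p (r) (r)) (f (t))) (m (u) (k (t)))) (k (f (s (t) (r)))))

size = 17


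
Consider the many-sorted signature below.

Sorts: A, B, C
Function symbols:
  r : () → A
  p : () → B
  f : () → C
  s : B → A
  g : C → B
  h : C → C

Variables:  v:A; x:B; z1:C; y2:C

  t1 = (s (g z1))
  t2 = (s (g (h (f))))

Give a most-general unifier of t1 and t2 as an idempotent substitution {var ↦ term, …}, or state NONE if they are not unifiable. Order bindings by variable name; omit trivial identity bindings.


{z1 ↦ (h (f))}


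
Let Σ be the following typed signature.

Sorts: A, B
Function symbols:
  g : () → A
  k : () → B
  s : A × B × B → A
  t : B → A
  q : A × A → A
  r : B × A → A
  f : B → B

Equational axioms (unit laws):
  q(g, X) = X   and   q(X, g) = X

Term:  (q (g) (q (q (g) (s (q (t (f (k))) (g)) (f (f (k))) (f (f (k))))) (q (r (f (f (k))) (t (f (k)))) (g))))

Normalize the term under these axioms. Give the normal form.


1. (q (g) (q (q (g) (s (q (t (f (k))) (g)) (f (f (k))) (f (f (k))))) (q (r (f (f (k))) (t (f (k)))) (g))))  →  (q (q (g) (s (q (t (f (k))) (g)) (f (f (k))) (f (f (k))))) (q (r (f (f (k))) (t (f (k)))) (g)))
2. (q (q (g) (s (q (t (f (k))) (g)) (f (f (k))) (f (f (k))))) (q (r (f (f (k))) (t (f (k)))) (g)))  →  (q (s (q (t (f (k))) (g)) (f (f (k))) (f (f (k)))) (q (r (f (f (k))) (t (f (k)))) (g)))
3. (q (s (q (t (f (k))) (g)) (f (f (k))) (f (f (k)))) (q (r (f (f (k))) (t (f (k)))) (g)))  →  (q (s (t (f (k))) (f (f (k))) (f (f (k)))) (q (r (f (f (k))) (t (f (k)))) (g)))
4. (q (s (t (f (k))) (f (f (k))) (f (f (k)))) (q (r (f (f (k))) (t (f (k)))) (g)))  →  (q (s (t (f (k))) (f (f (k))) (f (f (k)))) (r (f (f (k))) (t (f (k)))))

normal form = (q (s (t (f (k))) (f (f (k))) (f (f (k)))) (r (f (f (k))) (t (f (k)))))


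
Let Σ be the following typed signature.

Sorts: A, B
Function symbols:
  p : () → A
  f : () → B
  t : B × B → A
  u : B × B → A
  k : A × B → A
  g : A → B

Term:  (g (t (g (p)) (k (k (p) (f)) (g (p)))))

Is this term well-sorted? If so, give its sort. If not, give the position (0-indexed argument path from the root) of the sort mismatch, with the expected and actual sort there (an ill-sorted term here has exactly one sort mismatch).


ill-sorted at position [0, 1]: expected B, got A

      (p) : A
    (g (p)) : B
        (p) : A
        (f) : B
      (k (p) (f)) : A
        (p) : A
      (g (p)) : B
    (k (k (p) (f)) (g (p))) : A
  (t (g (p)) (k (k (p) (f)) (g (p)))) : ✗ arg 1 at [0, 1] has sort A, expected B


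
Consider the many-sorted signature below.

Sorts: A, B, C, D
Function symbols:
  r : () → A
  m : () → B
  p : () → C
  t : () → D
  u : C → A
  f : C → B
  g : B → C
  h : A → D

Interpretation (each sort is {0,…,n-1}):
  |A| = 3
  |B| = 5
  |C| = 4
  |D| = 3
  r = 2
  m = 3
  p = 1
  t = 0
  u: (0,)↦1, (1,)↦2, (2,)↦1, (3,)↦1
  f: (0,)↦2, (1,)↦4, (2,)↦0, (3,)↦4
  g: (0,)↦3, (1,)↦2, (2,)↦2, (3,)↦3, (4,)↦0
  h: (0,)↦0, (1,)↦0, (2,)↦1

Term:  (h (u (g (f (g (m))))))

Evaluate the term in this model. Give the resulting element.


  m = 3
  (g (m)) = g(3,) = 3
  (f (g (m))) = f(3,) = 4
  (g (f (g (m)))) = g(4,) = 0
  (u (g (f (g (m))))) = u(0,) = 1
  (h (u (g (f (g (m)))))) = h(1,) = 0

value = 0


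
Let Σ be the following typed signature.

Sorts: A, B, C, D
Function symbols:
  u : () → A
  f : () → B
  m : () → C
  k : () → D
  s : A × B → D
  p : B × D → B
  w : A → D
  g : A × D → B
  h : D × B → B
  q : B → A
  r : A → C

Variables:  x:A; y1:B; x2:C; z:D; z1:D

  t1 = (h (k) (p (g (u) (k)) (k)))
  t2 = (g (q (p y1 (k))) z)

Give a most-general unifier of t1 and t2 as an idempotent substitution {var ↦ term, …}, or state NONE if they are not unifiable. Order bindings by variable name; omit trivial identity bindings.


head clash or occurs-check failure — not unifiable

NONE (not unifiable)


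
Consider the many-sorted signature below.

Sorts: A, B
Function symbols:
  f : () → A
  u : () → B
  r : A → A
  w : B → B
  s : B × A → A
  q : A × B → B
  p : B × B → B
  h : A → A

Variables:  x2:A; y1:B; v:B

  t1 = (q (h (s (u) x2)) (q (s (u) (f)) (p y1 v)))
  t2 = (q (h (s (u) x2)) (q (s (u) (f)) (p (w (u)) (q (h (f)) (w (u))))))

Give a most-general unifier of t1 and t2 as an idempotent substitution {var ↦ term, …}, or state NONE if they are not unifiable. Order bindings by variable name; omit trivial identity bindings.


{v ↦ (q (h (f)) (w (u))), y1 ↦ (w (u))}


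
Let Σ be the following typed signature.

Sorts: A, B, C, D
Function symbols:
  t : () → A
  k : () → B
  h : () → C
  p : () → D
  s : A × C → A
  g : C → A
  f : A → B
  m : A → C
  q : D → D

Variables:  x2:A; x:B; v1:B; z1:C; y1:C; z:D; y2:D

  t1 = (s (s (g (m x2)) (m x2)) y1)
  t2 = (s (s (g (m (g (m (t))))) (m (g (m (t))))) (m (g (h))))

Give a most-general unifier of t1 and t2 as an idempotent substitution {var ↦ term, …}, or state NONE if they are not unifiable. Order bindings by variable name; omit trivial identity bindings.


{x2 ↦ (g (m (t))), y1 ↦ (m (g (h)))}


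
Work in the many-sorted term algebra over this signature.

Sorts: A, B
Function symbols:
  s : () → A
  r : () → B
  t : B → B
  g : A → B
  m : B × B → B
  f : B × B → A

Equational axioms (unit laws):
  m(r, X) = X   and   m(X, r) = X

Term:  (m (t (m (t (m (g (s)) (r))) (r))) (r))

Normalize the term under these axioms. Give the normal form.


normal form = (t (t (g (s))))

1. (m (t (m (t (m (g (s)) (r))) (r))) (r))  →  (t (m (t (m (g (s)) (r))) (r)))
2. (t (m (t (m (g (s)) (r))) (r)))  →  (t (t (m (g (s)) (r))))
3. (t (t (m (g (s)) (r))))  →  (t (t (g (s))))


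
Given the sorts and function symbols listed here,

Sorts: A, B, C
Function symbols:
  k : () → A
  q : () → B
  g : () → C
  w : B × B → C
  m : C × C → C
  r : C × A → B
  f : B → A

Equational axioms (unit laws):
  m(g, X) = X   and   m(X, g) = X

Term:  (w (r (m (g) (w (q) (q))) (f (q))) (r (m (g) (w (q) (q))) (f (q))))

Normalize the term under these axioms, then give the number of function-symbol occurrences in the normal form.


1. (w (r (m (g) (w (q) (q))) (f (q))) (r (m (g) (w (q) (q))) (f (q))))  →  (w (r (w (q) (q)) (f (q))) (r (m (g) (w (q) (q))) (f (q))))
2. (w (r (w (q) (q)) (f (q))) (r (m (g) (w (q) (q))) (f (q))))  →  (w (r (w (q) (q)) (f (q))) (r (w (q) (q)) (f (q))))
normal form: (w (r (w (q) (q)) (f (q))) (r (w (q) (q)) (f (q))))

size = 13


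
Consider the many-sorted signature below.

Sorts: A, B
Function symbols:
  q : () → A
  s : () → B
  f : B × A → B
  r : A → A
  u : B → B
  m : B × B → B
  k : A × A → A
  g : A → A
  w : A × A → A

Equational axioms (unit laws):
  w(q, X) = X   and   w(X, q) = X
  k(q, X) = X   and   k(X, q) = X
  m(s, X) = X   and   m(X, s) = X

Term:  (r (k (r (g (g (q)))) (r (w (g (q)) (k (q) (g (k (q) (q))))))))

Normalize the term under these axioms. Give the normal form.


1. (r (k (r (g (g (q)))) (r (w (g (q)) (k (q) (g (k (q) (q))))))))  →  (r (k (r (g (g (q)))) (r (w (g (q)) (g (k (q) (q)))))))
2. (r (k (r (g (g (q)))) (r (w (g (q)) (g (k (q) (q)))))))  →  (r (k (r (g (g (q)))) (r (w (g (q)) (g (q))))))

normal form = (r (k (r (g (g (q)))) (r (w (g (q)) (g (q))))))


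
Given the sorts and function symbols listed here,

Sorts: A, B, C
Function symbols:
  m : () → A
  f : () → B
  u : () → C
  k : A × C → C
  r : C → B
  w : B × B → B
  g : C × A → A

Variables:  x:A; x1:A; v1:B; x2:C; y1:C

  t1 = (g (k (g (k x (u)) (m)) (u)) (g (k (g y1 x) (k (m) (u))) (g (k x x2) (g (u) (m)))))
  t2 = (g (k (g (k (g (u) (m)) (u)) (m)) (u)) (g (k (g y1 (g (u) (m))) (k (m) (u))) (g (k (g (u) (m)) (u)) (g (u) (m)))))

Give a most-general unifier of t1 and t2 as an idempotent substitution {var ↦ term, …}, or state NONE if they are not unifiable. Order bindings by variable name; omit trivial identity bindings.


{x ↦ (g (u) (m)), x2 ↦ (u)}


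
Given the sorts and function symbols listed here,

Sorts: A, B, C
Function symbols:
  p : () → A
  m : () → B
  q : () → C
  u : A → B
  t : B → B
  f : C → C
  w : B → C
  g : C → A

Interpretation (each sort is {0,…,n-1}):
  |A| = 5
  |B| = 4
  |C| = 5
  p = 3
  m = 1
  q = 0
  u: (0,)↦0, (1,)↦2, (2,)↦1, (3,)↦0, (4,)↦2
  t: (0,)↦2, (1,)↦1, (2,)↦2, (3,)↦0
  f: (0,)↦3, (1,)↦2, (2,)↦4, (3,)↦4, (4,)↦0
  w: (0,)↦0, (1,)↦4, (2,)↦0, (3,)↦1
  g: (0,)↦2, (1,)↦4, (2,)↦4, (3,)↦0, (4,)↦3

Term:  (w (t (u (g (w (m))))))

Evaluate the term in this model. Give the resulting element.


  m = 1
  (w (m)) = w(1,) = 4
  (g (w (m))) = g(4,) = 3
  (u (g (w (m)))) = u(3,) = 0
  (t (u (g (w (m))))) = t(0,) = 2
  (w (t (u (g (w (m)))))) = w(2,) = 0

value = 0


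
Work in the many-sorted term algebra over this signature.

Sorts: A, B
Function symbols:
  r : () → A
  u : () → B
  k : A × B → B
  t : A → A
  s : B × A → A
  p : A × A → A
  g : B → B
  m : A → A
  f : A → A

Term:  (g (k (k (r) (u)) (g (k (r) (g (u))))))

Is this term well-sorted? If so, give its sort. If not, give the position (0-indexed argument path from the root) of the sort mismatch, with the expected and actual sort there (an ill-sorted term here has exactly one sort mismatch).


      (r) : A
      (u) : B
    (k (r) (u)) : B
        (r) : A
          (u) : B
        (g (u)) : B
      (k (r) (g (u))) : B
    (g (k (r) (g (u)))) : B
  (k (k (r) (u)) (g (k (r) (g (u))))) : ✗ arg 0 at [0, 0] has sort B, expected A

ill-sorted at position [0, 0]: expected A, got B


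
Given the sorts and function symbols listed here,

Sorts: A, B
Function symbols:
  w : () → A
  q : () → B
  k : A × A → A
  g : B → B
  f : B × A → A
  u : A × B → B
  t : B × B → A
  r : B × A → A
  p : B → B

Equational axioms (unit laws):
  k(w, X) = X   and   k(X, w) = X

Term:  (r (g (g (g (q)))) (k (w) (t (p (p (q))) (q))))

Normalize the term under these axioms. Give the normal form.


normal form = (r (g (g (g (q)))) (t (p (p (q))) (q)))

1. (r (g (g (g (q)))) (k (w) (t (p (p (q))) (q))))  →  (r (g (g (g (q)))) (t (p (p (q))) (q)))


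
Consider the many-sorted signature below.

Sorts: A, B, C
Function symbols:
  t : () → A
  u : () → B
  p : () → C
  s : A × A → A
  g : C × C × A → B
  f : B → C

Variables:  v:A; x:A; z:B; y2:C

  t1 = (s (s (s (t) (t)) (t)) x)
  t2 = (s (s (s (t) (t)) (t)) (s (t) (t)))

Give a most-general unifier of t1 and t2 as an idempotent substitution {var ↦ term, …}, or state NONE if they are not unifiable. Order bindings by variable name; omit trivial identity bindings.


{x ↦ (s (t) (t))}


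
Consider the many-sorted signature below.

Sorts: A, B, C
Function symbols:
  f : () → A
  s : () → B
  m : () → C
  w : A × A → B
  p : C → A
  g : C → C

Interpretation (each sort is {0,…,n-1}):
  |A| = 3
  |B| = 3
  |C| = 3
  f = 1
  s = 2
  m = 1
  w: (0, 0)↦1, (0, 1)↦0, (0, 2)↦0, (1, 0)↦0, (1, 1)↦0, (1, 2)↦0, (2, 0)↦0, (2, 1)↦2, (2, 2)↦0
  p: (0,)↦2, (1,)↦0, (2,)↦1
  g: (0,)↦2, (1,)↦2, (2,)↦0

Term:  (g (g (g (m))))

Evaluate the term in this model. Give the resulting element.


value = 2

  m = 1
  (g (m)) = g(1,) = 2
  (g (g (m))) = g(2,) = 0
  (g (g (g (m)))) = g(0,) = 2


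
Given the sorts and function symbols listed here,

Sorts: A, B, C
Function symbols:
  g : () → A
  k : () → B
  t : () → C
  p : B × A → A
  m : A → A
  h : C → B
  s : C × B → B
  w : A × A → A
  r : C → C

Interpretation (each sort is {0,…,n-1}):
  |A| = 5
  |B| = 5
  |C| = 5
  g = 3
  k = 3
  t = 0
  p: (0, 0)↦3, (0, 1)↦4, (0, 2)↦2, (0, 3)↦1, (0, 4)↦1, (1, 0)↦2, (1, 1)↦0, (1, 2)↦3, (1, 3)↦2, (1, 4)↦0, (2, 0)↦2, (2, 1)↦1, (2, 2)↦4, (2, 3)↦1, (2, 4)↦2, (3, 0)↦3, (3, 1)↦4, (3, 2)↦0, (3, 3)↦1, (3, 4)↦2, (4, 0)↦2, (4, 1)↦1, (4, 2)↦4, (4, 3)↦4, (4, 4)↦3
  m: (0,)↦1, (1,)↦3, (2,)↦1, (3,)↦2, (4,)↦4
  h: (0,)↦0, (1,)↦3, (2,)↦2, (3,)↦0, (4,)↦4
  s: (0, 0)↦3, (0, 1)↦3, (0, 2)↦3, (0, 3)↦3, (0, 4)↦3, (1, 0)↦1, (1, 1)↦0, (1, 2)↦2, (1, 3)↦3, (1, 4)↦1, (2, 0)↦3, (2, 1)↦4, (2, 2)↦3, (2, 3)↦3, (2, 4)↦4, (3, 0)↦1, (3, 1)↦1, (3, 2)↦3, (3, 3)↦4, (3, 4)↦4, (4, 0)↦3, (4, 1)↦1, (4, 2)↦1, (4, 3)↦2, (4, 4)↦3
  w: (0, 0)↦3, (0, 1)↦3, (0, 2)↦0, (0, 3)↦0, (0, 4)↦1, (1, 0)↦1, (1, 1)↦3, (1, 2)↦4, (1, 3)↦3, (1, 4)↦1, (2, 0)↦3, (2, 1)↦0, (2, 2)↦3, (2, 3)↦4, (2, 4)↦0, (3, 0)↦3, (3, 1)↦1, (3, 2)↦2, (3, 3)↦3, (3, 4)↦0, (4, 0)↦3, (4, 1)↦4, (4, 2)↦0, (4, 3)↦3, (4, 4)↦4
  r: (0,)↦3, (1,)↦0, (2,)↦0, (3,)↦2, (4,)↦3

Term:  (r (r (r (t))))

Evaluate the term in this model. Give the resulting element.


value = 0

  t = 0
  (r (t)) = r(0,) = 3
  (r (r (t))) = r(3,) = 2
  (r (r (r (t)))) = r(2,) = 0


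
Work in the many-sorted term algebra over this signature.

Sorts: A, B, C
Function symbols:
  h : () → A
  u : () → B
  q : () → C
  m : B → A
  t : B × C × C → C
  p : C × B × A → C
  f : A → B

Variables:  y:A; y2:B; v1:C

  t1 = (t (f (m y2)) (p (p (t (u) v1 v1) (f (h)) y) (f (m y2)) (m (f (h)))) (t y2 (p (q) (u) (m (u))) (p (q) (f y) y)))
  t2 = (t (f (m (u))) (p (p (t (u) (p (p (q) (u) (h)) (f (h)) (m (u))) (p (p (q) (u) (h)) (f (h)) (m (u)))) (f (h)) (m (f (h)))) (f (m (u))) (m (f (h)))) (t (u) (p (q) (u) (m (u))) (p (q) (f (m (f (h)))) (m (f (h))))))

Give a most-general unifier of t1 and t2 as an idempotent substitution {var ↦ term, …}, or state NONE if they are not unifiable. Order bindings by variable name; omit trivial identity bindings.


{v1 ↦ (p (p (q) (u) (h)) (f (h)) (m (u))), y ↦ (m (f (h))), y2 ↦ (u)}


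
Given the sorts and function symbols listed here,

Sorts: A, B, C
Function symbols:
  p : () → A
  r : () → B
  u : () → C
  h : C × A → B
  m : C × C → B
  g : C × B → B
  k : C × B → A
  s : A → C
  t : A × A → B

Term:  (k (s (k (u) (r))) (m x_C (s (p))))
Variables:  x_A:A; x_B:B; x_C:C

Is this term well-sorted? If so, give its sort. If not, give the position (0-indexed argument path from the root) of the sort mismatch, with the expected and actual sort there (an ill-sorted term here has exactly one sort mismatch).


      (u) : C
      (r) : B
    (k (u) (r)) : A
  (s (k (u) (r))) : C
    x_C : C
      (p) : A
    (s (p)) : C
  (m x_C (s (p))) : B
(k (s (k (u) (r))) (m x_C (s (p)))) : A

well-sorted; sort = A


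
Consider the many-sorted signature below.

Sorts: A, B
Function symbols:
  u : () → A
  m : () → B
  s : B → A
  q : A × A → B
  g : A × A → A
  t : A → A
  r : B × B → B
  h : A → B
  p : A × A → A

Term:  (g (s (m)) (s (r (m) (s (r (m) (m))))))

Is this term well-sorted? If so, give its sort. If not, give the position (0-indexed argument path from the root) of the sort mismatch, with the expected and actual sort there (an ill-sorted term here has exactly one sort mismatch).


ill-sorted at position [1, 0, 1]: expected B, got A

    (m) : B
  (s (m)) : A
      (m) : B
          (m) : B
          (m) : B
        (r (m) (m)) : B
      (s (r (m) (m))) : A
    (r (m) (s (r (m) (m)))) : ✗ arg 1 at [1, 0, 1] has sort A, expected B


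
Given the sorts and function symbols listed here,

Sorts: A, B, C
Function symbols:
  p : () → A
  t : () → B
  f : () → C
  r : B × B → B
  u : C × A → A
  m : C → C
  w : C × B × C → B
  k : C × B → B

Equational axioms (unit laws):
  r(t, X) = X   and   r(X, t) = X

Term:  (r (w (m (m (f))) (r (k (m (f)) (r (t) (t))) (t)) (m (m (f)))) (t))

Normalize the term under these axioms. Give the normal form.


1. (r (w (m (m (f))) (r (k (m (f)) (r (t) (t))) (t)) (m (m (f)))) (t))  →  (w (m (m (f))) (r (k (m (f)) (r (t) (t))) (t)) (m (m (f))))
2. (w (m (m (f))) (r (k (m (f)) (r (t) (t))) (t)) (m (m (f))))  →  (w (m (m (f))) (k (m (f)) (r (t) (t))) (m (m (f))))
3. (w (m (m (f))) (k (m (f)) (r (t) (t))) (m (m (f))))  →  (w (m (m (f))) (k (m (f)) (t)) (m (m (f))))

normal form = (w (m (m (f))) (k (m (f)) (t)) (m (m (f))))


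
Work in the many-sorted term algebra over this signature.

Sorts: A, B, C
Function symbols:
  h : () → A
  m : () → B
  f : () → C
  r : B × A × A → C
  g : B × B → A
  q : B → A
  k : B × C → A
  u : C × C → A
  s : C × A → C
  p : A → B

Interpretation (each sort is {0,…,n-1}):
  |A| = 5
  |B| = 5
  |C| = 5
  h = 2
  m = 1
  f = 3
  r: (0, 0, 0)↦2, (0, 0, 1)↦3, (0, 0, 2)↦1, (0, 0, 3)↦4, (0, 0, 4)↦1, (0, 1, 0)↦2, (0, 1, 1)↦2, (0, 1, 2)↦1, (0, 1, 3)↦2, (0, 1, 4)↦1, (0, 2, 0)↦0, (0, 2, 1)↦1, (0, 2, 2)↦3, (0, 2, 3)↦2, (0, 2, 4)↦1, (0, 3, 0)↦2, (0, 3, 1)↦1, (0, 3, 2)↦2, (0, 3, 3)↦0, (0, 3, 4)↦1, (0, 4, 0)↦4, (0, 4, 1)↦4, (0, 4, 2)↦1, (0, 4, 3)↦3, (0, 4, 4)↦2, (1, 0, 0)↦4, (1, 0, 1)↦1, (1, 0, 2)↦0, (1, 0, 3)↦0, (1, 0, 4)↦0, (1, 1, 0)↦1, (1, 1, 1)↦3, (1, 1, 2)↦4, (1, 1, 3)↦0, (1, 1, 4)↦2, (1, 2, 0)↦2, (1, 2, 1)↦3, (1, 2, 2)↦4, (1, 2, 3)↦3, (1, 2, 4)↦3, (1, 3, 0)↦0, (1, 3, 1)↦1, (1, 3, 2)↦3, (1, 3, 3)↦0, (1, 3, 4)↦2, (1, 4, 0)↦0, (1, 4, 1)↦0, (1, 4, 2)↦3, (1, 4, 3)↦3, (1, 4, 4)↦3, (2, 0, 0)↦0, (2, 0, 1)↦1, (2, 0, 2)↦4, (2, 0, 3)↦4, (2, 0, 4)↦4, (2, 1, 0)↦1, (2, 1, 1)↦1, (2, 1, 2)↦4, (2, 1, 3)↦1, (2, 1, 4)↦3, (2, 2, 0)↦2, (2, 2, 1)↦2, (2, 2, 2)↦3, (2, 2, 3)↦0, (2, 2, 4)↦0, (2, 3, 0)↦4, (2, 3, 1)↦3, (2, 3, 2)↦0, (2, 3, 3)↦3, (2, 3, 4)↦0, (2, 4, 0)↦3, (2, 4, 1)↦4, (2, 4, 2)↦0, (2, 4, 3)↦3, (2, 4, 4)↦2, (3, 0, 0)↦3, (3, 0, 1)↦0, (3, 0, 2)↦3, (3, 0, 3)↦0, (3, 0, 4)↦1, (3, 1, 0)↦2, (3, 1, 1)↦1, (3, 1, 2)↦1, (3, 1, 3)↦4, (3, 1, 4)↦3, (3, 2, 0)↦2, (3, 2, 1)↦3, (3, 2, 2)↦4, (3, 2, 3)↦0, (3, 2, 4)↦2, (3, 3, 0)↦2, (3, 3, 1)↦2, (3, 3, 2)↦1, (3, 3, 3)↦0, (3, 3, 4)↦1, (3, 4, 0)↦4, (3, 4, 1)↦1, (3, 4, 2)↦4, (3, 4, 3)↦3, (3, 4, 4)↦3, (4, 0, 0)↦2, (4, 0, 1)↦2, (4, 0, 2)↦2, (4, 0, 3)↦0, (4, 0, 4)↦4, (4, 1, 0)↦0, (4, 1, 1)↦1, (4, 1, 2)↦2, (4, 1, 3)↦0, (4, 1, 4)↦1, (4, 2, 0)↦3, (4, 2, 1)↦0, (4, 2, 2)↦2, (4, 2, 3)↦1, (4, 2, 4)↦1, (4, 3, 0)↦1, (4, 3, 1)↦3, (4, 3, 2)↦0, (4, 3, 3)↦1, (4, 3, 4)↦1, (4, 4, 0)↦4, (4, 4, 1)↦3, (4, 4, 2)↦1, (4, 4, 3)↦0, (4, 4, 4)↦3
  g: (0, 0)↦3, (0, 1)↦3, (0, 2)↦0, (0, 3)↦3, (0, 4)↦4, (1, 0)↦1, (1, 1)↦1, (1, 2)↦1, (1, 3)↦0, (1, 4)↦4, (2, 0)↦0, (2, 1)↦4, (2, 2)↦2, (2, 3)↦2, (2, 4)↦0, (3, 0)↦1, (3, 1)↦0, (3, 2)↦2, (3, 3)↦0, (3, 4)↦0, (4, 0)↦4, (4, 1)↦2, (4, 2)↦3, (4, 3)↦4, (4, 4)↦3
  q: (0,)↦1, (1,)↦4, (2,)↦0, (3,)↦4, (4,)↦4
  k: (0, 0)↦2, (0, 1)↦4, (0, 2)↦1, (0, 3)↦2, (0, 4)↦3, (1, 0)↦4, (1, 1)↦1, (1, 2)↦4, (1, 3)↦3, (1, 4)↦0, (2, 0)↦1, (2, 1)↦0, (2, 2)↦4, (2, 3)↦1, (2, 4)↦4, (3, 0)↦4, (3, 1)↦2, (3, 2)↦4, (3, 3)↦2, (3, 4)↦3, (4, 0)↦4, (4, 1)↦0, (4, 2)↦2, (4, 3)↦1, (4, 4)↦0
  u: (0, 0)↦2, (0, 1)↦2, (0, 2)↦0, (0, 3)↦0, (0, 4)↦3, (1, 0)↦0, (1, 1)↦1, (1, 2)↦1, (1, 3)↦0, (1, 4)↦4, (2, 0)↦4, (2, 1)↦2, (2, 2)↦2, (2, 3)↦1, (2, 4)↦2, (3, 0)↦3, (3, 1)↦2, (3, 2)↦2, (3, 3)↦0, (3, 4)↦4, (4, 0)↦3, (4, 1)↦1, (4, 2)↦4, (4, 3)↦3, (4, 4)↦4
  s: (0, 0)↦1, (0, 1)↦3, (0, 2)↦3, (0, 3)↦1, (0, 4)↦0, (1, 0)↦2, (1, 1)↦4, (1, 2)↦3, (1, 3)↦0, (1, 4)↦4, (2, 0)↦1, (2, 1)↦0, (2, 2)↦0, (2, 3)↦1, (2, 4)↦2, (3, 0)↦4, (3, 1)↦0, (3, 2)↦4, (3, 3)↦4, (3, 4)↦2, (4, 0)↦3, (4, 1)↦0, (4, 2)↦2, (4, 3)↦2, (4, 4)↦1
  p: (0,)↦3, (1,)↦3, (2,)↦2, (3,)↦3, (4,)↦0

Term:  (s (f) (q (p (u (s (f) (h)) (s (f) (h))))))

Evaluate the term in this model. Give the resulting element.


value = 0

  f = 3
  f = 3
  h = 2
  (s (f) (h)) = s(3, 2) = 4
  f = 3
  h = 2
  (s (f) (h)) = s(3, 2) = 4
  (u (s (f) (h)) (s (f) (h))) = u(4, 4) = 4
  (p (u (s (f) (h)) (s (f) (h)))) = p(4,) = 0
  (q (p (u (s (f) (h)) (s (f) (h))))) = q(0,) = 1
  (s (f) (q (p (u (s (f) (h)) (s (f) (h)))))) = s(3, 1) = 0


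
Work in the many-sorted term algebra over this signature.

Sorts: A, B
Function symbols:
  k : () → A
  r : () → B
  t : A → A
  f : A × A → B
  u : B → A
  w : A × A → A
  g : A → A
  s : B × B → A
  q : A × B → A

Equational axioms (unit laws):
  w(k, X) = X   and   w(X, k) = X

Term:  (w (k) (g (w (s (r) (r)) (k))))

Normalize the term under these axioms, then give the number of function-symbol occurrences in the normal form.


size = 4

1. (w (k) (g (w (s (r) (r)) (k))))  →  (g (w (s (r) (r)) (k)))
2. (g (w (s (r) (r)) (k)))  →  (g (s (r) (r)))
normal form: (g (s (r) (r)))


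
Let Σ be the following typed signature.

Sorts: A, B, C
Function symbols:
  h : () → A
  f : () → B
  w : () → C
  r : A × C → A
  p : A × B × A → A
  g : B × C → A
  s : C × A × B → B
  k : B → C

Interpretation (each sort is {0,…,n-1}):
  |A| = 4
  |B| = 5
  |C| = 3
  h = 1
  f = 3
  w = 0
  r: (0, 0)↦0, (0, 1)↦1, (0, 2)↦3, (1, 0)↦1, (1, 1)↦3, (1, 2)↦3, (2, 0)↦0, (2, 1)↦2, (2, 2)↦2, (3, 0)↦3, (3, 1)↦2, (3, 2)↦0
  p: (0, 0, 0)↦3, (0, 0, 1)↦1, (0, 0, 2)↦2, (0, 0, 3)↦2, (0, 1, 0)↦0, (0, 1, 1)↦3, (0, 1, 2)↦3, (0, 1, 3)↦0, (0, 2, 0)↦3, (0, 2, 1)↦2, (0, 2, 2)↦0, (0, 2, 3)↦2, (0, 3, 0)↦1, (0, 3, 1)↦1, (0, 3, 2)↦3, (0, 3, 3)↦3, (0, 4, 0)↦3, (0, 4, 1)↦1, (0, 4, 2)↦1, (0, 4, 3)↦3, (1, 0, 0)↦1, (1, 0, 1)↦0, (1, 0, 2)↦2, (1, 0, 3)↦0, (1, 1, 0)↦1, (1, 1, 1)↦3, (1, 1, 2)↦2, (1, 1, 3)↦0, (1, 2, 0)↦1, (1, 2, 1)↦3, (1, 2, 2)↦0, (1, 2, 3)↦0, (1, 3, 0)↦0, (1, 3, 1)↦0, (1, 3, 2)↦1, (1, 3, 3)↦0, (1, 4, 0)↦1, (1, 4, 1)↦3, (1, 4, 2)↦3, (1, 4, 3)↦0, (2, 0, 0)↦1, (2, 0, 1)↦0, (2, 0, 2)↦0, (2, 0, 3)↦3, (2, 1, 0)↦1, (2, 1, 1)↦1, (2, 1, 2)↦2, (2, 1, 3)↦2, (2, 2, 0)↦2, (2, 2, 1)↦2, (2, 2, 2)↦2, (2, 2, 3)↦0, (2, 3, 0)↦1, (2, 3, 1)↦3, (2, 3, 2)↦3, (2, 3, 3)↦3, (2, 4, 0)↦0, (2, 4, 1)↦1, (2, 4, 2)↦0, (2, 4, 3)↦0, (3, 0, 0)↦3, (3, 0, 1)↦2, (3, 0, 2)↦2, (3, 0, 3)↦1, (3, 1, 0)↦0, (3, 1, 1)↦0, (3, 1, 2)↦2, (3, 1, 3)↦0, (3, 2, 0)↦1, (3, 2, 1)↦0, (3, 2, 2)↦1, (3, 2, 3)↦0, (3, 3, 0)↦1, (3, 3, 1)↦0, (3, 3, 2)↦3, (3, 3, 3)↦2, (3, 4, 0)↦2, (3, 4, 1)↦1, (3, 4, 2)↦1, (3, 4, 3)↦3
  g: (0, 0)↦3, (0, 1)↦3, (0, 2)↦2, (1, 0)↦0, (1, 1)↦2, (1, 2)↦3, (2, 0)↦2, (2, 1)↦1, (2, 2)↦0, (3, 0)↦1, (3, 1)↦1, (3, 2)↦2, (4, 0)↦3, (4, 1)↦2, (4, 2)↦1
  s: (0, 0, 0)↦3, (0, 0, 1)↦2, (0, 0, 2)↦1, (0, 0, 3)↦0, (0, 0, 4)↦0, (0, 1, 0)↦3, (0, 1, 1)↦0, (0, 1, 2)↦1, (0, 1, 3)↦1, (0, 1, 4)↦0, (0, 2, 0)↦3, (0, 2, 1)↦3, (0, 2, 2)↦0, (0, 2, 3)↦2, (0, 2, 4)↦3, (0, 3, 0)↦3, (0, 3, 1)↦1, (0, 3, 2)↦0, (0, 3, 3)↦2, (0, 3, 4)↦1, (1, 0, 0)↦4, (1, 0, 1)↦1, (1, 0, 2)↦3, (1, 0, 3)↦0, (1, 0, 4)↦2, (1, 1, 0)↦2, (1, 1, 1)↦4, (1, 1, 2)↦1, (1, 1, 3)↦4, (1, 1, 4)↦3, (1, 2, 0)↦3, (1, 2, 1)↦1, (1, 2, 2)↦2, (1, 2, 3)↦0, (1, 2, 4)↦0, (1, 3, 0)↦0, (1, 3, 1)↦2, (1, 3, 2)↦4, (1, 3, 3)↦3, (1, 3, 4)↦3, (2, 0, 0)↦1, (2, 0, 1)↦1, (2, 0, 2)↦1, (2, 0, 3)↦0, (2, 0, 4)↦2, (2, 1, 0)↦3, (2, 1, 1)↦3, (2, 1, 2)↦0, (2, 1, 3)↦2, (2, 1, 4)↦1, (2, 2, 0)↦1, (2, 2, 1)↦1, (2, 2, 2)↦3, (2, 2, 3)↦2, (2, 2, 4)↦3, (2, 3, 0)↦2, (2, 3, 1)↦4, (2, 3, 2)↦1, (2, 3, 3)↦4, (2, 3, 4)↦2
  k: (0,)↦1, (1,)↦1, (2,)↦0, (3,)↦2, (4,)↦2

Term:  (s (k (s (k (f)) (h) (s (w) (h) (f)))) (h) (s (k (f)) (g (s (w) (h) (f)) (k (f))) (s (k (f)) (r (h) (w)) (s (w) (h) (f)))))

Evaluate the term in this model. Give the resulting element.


  f = 3
  (k (f)) = k(3,) = 2
  h = 1
  w = 0
  h = 1
  f = 3
  (s (w) (h) (f)) = s(0, 1, 3) = 1
  (s (k (f)) (h) (s (w) (h) (f))) = s(2, 1, 1) = 3
  (k (s (k (f)) (h) (s (w) (h) (f)))) = k(3,) = 2
  h = 1
  f = 3
  (k (f)) = k(3,) = 2
  w = 0
  h = 1
  f = 3
  (s (w) (h) (f)) = s(0, 1, 3) = 1
  f = 3
  (k (f)) = k(3,) = 2
  (g (s (w) (h) (f)) (k (f))) = g(1, 2) = 3
  f = 3
  (k (f)) = k(3,) = 2
  h = 1
  w = 0
  (r (h) (w)) = r(1, 0) = 1
  w = 0
  h = 1
  f = 3
  (s (w) (h) (f)) = s(0, 1, 3) = 1
  (s (k (f)) (r (h) (w)) (s (w) (h) (f))) = s(2, 1, 1) = 3
  (s (k (f)) (g (s (w) (h) (f)) (k (f))) (s (k (f)) (r (h) (w)) (s (w) (h) (f)))) = s(2, 3, 3) = 4
  (s (k (s (k (f)) (h) (s (w) (h) (f)))) (h) (s (k (f)) (g (s (w) (h) (f)) (k (f))) (s (k (f)) (r (h) (w)) (s (w) (h) (f))))) = s(2, 1, 4) = 1

value = 1
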